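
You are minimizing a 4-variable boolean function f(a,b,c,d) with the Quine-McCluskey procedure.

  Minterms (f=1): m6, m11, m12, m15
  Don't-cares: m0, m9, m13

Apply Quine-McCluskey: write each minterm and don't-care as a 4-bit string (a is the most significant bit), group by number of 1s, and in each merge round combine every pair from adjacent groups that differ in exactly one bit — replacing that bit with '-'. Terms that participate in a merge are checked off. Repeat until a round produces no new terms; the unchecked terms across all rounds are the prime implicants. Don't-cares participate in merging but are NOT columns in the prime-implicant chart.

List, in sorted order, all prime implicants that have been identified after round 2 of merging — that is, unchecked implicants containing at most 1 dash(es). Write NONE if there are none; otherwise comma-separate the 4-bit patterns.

0000, 0110, 110-

[col 0] 0000, 0110, 1001*, 1011*, 1100*, 1101*, 1111*
[col 1] 1-01*, 1-11*, 10-1*, 11-1*, 110-
[col 2] 1--1
Prime implicants: 0000, 0110, 1--1, 110-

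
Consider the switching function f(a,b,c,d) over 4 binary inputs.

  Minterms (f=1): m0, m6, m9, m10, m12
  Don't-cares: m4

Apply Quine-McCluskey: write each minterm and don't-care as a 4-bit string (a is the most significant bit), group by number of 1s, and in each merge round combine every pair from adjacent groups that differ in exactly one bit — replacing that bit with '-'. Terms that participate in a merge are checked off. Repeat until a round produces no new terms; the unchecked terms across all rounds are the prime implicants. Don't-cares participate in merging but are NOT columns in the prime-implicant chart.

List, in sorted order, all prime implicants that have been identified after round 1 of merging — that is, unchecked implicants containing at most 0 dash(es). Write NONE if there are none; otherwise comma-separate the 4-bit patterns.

1001, 1010

size-2^0 implicants → 0000(✓)  0100(✓)  0110(✓)  1001  1010  1100(✓)
size-2^1 implicants → -100  0-00  01-0
Unchecked terms (primes): -100, 0-00, 01-0, 1001, 1010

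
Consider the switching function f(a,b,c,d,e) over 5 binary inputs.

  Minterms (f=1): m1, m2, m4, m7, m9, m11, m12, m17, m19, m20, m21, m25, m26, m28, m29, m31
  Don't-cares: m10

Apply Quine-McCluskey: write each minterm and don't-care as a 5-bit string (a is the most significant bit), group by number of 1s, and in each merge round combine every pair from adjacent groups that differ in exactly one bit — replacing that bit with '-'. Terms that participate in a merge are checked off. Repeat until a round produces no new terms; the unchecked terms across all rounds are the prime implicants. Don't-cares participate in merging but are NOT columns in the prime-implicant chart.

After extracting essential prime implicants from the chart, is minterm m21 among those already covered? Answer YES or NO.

size-2^0 implicants → 00001(✓)  00010(✓)  00100(✓)  00111  01001(✓)  01010(✓)  01011(✓)  01100(✓)  10001(✓)  10011(✓)  10100(✓)  10101(✓)  11001(✓)  11010(✓)  11100(✓)  11101(✓)  11111(✓)
size-2^1 implicants → -0001(✓)  -0100(✓)  -1001(✓)  -1010  -1100(✓)  0-001(✓)  0-010  0-100(✓)  010-1  0101-  1-001(✓)  1-100(✓)  1-101(✓)  10-01(✓)  100-1  1010-(✓)  11-01(✓)  111-1  1110-(✓)
size-2^2 implicants → --001  --100  1--01  1-10-
Unchecked terms (primes): --001, --100, -1010, 0-010, 00111, 010-1, 0101-, 1--01, 1-10-, 100-1, 111-1
Minterm coverage:
  m1 ⊆ --001 [E]
  m2 ⊆ 0-010 [E]
  m4 ⊆ --100 [E]
  m7 ⊆ 00111 [E]
  m9 ⊆ --001,010-1
  m11 ⊆ 010-1,0101-
  m12 ⊆ --100 [E]
  m17 ⊆ --001,1--01,100-1
  m19 ⊆ 100-1 [E]
  m20 ⊆ --100,1-10-
  m21 ⊆ 1--01,1-10-
  m25 ⊆ --001,1--01
  m26 ⊆ -1010 [E]
  m28 ⊆ --100,1-10-
  m29 ⊆ 1--01,1-10-,111-1
  m31 ⊆ 111-1 [E]
E = {--001, --100, -1010, 0-010, 00111, 100-1, 111-1}

NO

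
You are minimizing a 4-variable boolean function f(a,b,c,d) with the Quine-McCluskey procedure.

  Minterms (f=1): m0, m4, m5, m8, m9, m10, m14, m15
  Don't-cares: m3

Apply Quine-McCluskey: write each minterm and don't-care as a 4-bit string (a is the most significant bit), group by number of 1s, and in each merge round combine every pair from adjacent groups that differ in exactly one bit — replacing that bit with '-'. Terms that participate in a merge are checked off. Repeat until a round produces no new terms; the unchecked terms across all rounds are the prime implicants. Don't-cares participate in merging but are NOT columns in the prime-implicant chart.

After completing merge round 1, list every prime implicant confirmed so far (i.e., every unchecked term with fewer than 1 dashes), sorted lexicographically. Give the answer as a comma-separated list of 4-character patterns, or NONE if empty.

Round 0: 0000✓ 0011 0100✓ 0101✓ 1000✓ 1001✓ 1010✓ 1110✓ 1111✓
Round 1: -000 0-00 010- 1-10 10-0 100- 111-
PIs = {-000, 0-00, 0011, 010-, 1-10, 10-0, 100-, 111-}

0011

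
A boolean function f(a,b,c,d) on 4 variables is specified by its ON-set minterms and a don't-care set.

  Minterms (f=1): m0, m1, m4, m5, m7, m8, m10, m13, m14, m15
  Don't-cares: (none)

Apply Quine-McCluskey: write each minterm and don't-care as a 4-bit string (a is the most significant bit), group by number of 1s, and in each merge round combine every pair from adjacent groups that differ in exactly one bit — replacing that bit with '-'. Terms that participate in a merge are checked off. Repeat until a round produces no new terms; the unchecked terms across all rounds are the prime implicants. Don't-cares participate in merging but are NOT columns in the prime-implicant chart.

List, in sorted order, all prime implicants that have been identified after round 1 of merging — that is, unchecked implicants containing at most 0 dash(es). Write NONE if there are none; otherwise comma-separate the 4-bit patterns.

size-2^0 implicants → 0000(✓)  0001(✓)  0100(✓)  0101(✓)  0111(✓)  1000(✓)  1010(✓)  1101(✓)  1110(✓)  1111(✓)
size-2^1 implicants → -000  -101(✓)  -111(✓)  0-00(✓)  0-01(✓)  000-(✓)  01-1(✓)  010-(✓)  1-10  10-0  11-1(✓)  111-
size-2^2 implicants → -1-1  0-0-
Unchecked terms (primes): -000, -1-1, 0-0-, 1-10, 10-0, 111-

NONE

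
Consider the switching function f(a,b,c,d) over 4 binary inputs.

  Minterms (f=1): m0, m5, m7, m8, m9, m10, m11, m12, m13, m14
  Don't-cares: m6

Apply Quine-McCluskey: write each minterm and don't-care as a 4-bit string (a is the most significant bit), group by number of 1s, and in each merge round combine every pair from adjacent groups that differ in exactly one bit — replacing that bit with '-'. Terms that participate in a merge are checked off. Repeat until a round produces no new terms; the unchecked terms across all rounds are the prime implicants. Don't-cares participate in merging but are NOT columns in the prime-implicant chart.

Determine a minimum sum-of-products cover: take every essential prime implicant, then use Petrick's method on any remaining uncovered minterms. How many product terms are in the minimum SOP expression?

[col 0] 0000*, 0101*, 0110*, 0111*, 1000*, 1001*, 1010*, 1011*, 1100*, 1101*, 1110*
[col 1] -000, -101, -110, 01-1, 011-, 1-00*, 1-01*, 1-10*, 10-0*, 10-1*, 100-*, 101-*, 11-0*, 110-*
[col 2] 1--0, 1-0-, 10--
Prime implicants: -000, -101, -110, 01-1, 011-, 1--0, 1-0-, 10--
PI chart (minterm → PIs covering it):
  0 | -000  (sole → essential)
  5 | -101,01-1
  7 | 01-1,011-
  8 | -000,1--0,1-0-,10--
  9 | 1-0-,10--
  10 | 1--0,10--
  11 | 10--  (sole → essential)
  12 | 1--0,1-0-
  13 | -101,1-0-
  14 | -110,1--0
Essential prime implicants: -000, 10--
Petrick residual → -101, 01-1, 1--0
Minimum SOP uses 5 PIs: b'c'd' + bc'd + a'bd + ad' + ab'

5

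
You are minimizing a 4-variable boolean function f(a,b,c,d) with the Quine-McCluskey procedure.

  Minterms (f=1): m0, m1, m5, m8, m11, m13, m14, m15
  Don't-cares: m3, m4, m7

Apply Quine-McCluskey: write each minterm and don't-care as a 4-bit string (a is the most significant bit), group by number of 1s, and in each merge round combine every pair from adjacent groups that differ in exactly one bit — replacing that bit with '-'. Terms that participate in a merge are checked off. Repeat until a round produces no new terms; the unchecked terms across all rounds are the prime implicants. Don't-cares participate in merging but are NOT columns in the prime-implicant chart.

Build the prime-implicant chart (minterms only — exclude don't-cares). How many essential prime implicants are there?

4

size-2^0 implicants → 0000(✓)  0001(✓)  0011(✓)  0100(✓)  0101(✓)  0111(✓)  1000(✓)  1011(✓)  1101(✓)  1110(✓)  1111(✓)
size-2^1 implicants → -000  -011(✓)  -101(✓)  -111(✓)  0-00(✓)  0-01(✓)  0-11(✓)  00-1(✓)  000-(✓)  01-1(✓)  010-(✓)  1-11(✓)  11-1(✓)  111-
size-2^2 implicants → --11  -1-1  0--1  0-0-
Unchecked terms (primes): --11, -000, -1-1, 0--1, 0-0-, 111-
Minterm coverage:
  m0 ⊆ -000,0-0-
  m1 ⊆ 0--1,0-0-
  m5 ⊆ -1-1,0--1,0-0-
  m8 ⊆ -000 [E]
  m11 ⊆ --11 [E]
  m13 ⊆ -1-1 [E]
  m14 ⊆ 111- [E]
  m15 ⊆ --11,-1-1,111-
E = {--11, -000, -1-1, 111-}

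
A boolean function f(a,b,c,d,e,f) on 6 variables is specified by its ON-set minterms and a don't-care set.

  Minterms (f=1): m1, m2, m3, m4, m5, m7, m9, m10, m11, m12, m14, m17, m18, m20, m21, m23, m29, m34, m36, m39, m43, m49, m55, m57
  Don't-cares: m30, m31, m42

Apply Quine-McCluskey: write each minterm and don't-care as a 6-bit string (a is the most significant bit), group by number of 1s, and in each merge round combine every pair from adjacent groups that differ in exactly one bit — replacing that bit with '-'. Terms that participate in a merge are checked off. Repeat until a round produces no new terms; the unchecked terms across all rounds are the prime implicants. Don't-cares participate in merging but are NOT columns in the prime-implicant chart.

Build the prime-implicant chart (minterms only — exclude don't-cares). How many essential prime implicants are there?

size-2^0 implicants → 000001(✓)  000010(✓)  000011(✓)  000100(✓)  000101(✓)  000111(✓)  001001(✓)  001010(✓)  001011(✓)  001100(✓)  001110(✓)  010001(✓)  010010(✓)  010100(✓)  010101(✓)  010111(✓)  011101(✓)  011110(✓)  011111(✓)  100010(✓)  100100(✓)  100111(✓)  101010(✓)  101011(✓)  110001(✓)  110111(✓)  111001(✓)
size-2^1 implicants → -00010(✓)  -00100  -00111(✓)  -01010(✓)  -01011(✓)  -10001  -10111(✓)  0-0001(✓)  0-0010  0-0100(✓)  0-0101(✓)  0-0111(✓)  0-1110  00-001(✓)  00-010(✓)  00-011(✓)  00-100  000-01(✓)  000-11(✓)  0000-1(✓)  00001-(✓)  0001-1(✓)  00010-(✓)  001-10  0010-1(✓)  00101-(✓)  0011-0  01-101(✓)  01-111(✓)  010-01(✓)  0101-1(✓)  01010-(✓)  0111-1(✓)  01111-  1-0111(✓)  10-010(✓)  10101-(✓)  11-001
size-2^2 implicants → --0111  -0-010  -0101-  0-0-01  0-01-1  0-010-  00-0-1  00-01-  000--1  01-1-1
Unchecked terms (primes): --0111, -0-010, -00100, -0101-, -10001, 0-0-01, 0-0010, 0-01-1, 0-010-, 0-1110, 00-0-1, 00-01-, 00-100, 000--1, 001-10, 0011-0, 01-1-1, 01111-, 11-001
Minterm coverage:
  m1 ⊆ 0-0-01,00-0-1,000--1
  m2 ⊆ -0-010,0-0010,00-01-
  m3 ⊆ 00-0-1,00-01-,000--1
  m4 ⊆ -00100,0-010-,00-100
  m5 ⊆ 0-0-01,0-01-1,0-010-,000--1
  m7 ⊆ --0111,0-01-1,000--1
  m9 ⊆ 00-0-1 [E]
  m10 ⊆ -0-010,-0101-,00-01-,001-10
  m11 ⊆ -0101-,00-0-1,00-01-
  m12 ⊆ 00-100,0011-0
  m14 ⊆ 0-1110,001-10,0011-0
  m17 ⊆ -10001,0-0-01
  m18 ⊆ 0-0010 [E]
  m20 ⊆ 0-010- [E]
  m21 ⊆ 0-0-01,0-01-1,0-010-,01-1-1
  m23 ⊆ --0111,0-01-1,01-1-1
  m29 ⊆ 01-1-1 [E]
  m34 ⊆ -0-010 [E]
  m36 ⊆ -00100 [E]
  m39 ⊆ --0111 [E]
  m43 ⊆ -0101- [E]
  m49 ⊆ -10001,11-001
  m55 ⊆ --0111 [E]
  m57 ⊆ 11-001 [E]
E = {--0111, -0-010, -00100, -0101-, 0-0010, 0-010-, 00-0-1, 01-1-1, 11-001}

9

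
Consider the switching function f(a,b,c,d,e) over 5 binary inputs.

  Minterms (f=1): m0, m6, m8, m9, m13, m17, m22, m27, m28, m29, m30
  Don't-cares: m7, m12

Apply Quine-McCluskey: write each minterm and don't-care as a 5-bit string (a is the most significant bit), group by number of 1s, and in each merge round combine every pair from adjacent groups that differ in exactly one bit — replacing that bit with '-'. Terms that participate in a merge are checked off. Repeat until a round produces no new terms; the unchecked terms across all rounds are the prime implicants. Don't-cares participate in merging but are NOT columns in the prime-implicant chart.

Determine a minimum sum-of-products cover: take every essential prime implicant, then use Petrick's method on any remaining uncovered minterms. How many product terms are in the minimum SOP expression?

7

size-2^0 implicants → 00000(✓)  00110(✓)  00111(✓)  01000(✓)  01001(✓)  01100(✓)  01101(✓)  10001  10110(✓)  11011  11100(✓)  11101(✓)  11110(✓)
size-2^1 implicants → -0110  -1100(✓)  -1101(✓)  0-000  0011-  01-00(✓)  01-01(✓)  0100-(✓)  0110-(✓)  1-110  111-0  1110-(✓)
size-2^2 implicants → -110-  01-0-
Unchecked terms (primes): -0110, -110-, 0-000, 0011-, 01-0-, 1-110, 10001, 11011, 111-0
Minterm coverage:
  m0 ⊆ 0-000 [E]
  m6 ⊆ -0110,0011-
  m8 ⊆ 0-000,01-0-
  m9 ⊆ 01-0- [E]
  m13 ⊆ -110-,01-0-
  m17 ⊆ 10001 [E]
  m22 ⊆ -0110,1-110
  m27 ⊆ 11011 [E]
  m28 ⊆ -110-,111-0
  m29 ⊆ -110- [E]
  m30 ⊆ 1-110,111-0
E = {-110-, 0-000, 01-0-, 10001, 11011}
Petrick residual → -0110, 1-110
Cover = b'cde' + bcd' + a'c'd'e' + a'bd' + acde' + ab'c'd'e + abc'de  |cover|=7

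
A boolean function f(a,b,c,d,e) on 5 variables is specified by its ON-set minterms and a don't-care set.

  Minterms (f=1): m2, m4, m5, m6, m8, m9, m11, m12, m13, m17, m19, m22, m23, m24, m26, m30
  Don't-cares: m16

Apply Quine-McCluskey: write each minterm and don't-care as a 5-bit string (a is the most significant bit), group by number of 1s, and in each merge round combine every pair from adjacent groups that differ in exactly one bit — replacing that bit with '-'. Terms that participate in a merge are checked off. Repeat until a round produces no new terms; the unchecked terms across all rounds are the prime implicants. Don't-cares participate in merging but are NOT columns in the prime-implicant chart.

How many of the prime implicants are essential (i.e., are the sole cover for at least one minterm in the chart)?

3

size-2^0 implicants → 00010(✓)  00100(✓)  00101(✓)  00110(✓)  01000(✓)  01001(✓)  01011(✓)  01100(✓)  01101(✓)  10000(✓)  10001(✓)  10011(✓)  10110(✓)  10111(✓)  11000(✓)  11010(✓)  11110(✓)
size-2^1 implicants → -0110  -1000  0-100(✓)  0-101(✓)  00-10  001-0  0010-(✓)  01-00(✓)  01-01(✓)  010-1  0100-(✓)  0110-(✓)  1-000  1-110  10-11  100-1  1000-  1011-  11-10  110-0
size-2^2 implicants → 0-10-  01-0-
Unchecked terms (primes): -0110, -1000, 0-10-, 00-10, 001-0, 01-0-, 010-1, 1-000, 1-110, 10-11, 100-1, 1000-, 1011-, 11-10, 110-0
Minterm coverage:
  m2 ⊆ 00-10 [E]
  m4 ⊆ 0-10-,001-0
  m5 ⊆ 0-10- [E]
  m6 ⊆ -0110,00-10,001-0
  m8 ⊆ -1000,01-0-
  m9 ⊆ 01-0-,010-1
  m11 ⊆ 010-1 [E]
  m12 ⊆ 0-10-,01-0-
  m13 ⊆ 0-10-,01-0-
  m17 ⊆ 100-1,1000-
  m19 ⊆ 10-11,100-1
  m22 ⊆ -0110,1-110,1011-
  m23 ⊆ 10-11,1011-
  m24 ⊆ -1000,1-000,110-0
  m26 ⊆ 11-10,110-0
  m30 ⊆ 1-110,11-10
E = {0-10-, 00-10, 010-1}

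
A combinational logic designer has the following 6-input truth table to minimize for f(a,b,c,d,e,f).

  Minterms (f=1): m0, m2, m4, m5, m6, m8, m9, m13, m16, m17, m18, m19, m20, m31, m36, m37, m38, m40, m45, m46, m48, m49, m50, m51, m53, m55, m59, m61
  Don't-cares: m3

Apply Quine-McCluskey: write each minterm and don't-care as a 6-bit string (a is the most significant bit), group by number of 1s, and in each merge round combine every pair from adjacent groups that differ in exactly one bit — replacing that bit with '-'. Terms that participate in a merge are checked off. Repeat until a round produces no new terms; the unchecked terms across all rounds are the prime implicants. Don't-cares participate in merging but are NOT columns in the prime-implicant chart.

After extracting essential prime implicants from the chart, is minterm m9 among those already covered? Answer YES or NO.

NO

[col 0] 000000*, 000010*, 000011*, 000100*, 000101*, 000110*, 001000*, 001001*, 001101*, 010000*, 010001*, 010010*, 010011*, 010100*, 011111, 100100*, 100101*, 100110*, 101000*, 101101*, 101110*, 110000*, 110001*, 110010*, 110011*, 110101*, 110111*, 111011*, 111101*
[col 1] -00100*, -00101*, -00110*, -01000, -01101*, -10000*, -10001*, -10010*, -10011*, 0-0000*, 0-0010*, 0-0011*, 0-0100*, 00-000, 00-101*, 000-00*, 000-10*, 0000-0*, 00001-*, 0001-0*, 00010-*, 001-01, 00100-, 010-00*, 0100-0*, 0100-1*, 01000-*, 01001-*, 1-0101*, 1-1101*, 10-101*, 10-110, 1001-0*, 10010-*, 11-011, 11-101*, 110-01*, 110-11*, 1100-0*, 1100-1*, 11000-*, 11001-*, 1101-1*
[col 2] -0-101, -001-0, -0010-, -100-0*, -100-1*, -1000-*, -1001-*, 0-0-00, 0-00-0, 0-001-, 000--0, 0100--*, 1--101, 110--1, 1100--*
[col 3] -100--
Prime implicants: -0-101, -001-0, -0010-, -01000, -100--, 0-0-00, 0-00-0, 0-001-, 00-000, 000--0, 001-01, 00100-, 011111, 1--101, 10-110, 11-011, 110--1
PI chart (minterm → PIs covering it):
  0 | 0-0-00,0-00-0,00-000,000--0
  2 | 0-00-0,0-001-,000--0
  4 | -001-0,-0010-,0-0-00,000--0
  5 | -0-101,-0010-
  6 | -001-0,000--0
  8 | -01000,00-000,00100-
  9 | 001-01,00100-
  13 | -0-101,001-01
  16 | -100--,0-0-00,0-00-0
  17 | -100--  (sole → essential)
  18 | -100--,0-00-0,0-001-
  19 | -100--,0-001-
  20 | 0-0-00  (sole → essential)
  31 | 011111  (sole → essential)
  36 | -001-0,-0010-
  37 | -0-101,-0010-,1--101
  38 | -001-0,10-110
  40 | -01000  (sole → essential)
  45 | -0-101,1--101
  46 | 10-110  (sole → essential)
  48 | -100--  (sole → essential)
  49 | -100--,110--1
  50 | -100--  (sole → essential)
  51 | -100--,11-011,110--1
  53 | 1--101,110--1
  55 | 110--1  (sole → essential)
  59 | 11-011  (sole → essential)
  61 | 1--101  (sole → essential)
Essential prime implicants: -01000, -100--, 0-0-00, 011111, 1--101, 10-110, 11-011, 110--1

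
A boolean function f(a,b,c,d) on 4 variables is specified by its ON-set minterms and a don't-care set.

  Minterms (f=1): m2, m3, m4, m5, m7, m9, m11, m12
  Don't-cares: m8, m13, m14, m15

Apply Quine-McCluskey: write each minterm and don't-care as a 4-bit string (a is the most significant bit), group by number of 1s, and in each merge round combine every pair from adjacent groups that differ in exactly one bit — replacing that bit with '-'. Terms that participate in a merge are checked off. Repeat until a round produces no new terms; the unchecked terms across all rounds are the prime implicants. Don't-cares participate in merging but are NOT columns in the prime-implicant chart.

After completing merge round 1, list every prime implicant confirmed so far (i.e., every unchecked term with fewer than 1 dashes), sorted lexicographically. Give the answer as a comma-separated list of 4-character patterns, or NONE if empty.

NONE

size-2^0 implicants → 0010(✓)  0011(✓)  0100(✓)  0101(✓)  0111(✓)  1000(✓)  1001(✓)  1011(✓)  1100(✓)  1101(✓)  1110(✓)  1111(✓)
size-2^1 implicants → -011(✓)  -100(✓)  -101(✓)  -111(✓)  0-11(✓)  001-  01-1(✓)  010-(✓)  1-00(✓)  1-01(✓)  1-11(✓)  10-1(✓)  100-(✓)  11-0(✓)  11-1(✓)  110-(✓)  111-(✓)
size-2^2 implicants → --11  -1-1  -10-  1--1  1-0-  11--
Unchecked terms (primes): --11, -1-1, -10-, 001-, 1--1, 1-0-, 11--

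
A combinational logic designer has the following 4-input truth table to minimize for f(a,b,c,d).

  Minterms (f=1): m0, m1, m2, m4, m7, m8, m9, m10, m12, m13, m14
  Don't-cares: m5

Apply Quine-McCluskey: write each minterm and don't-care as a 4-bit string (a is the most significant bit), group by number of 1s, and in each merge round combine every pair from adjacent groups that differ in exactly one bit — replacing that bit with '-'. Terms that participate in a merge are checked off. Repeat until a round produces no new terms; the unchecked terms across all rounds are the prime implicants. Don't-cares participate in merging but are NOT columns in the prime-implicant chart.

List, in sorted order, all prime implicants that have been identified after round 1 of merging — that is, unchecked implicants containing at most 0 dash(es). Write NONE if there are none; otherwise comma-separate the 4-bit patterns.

[col 0] 0000*, 0001*, 0010*, 0100*, 0101*, 0111*, 1000*, 1001*, 1010*, 1100*, 1101*, 1110*
[col 1] -000*, -001*, -010*, -100*, -101*, 0-00*, 0-01*, 00-0*, 000-*, 01-1, 010-*, 1-00*, 1-01*, 1-10*, 10-0*, 100-*, 11-0*, 110-*
[col 2] --00*, --01*, -0-0, -00-*, -10-*, 0-0-*, 1--0, 1-0-*
[col 3] --0-
Prime implicants: --0-, -0-0, 01-1, 1--0

NONE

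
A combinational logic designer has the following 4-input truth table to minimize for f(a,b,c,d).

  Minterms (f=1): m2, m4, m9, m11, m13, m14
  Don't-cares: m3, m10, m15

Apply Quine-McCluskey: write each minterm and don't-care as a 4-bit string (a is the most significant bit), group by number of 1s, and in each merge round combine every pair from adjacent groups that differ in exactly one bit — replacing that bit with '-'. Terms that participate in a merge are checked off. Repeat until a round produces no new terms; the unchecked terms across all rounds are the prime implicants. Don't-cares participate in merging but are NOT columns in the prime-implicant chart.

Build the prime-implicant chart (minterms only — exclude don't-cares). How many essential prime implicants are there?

Round 0: 0010✓ 0011✓ 0100 1001✓ 1010✓ 1011✓ 1101✓ 1110✓ 1111✓
Round 1: -010✓ -011✓ 001-✓ 1-01✓ 1-10✓ 1-11✓ 10-1✓ 101-✓ 11-1✓ 111-✓
Round 2: -01- 1--1 1-1-
PIs = {-01-, 0100, 1--1, 1-1-}
Coverage chart:
  m2: -01- ←essential
  m4: 0100 ←essential
  m9: 1--1 ←essential
  m11: -01-,1--1,1-1-
  m13: 1--1 ←essential
  m14: 1-1- ←essential
Essential: -01-, 0100, 1--1, 1-1-

4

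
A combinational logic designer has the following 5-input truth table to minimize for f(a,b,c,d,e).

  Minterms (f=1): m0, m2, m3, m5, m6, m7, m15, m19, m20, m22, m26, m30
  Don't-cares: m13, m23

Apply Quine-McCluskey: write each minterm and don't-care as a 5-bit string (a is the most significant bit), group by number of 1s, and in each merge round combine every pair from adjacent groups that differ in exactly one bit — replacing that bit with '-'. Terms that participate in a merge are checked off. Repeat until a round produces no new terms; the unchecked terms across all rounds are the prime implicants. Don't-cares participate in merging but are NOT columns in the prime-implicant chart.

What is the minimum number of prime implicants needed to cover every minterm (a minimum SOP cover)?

6

[col 0] 00000*, 00010*, 00011*, 00101*, 00110*, 00111*, 01101*, 01111*, 10011*, 10100*, 10110*, 10111*, 11010*, 11110*
[col 1] -0011*, -0110*, -0111*, 0-101*, 0-111*, 00-10*, 00-11*, 000-0, 0001-*, 001-1*, 0011-*, 011-1*, 1-110, 10-11*, 101-0, 1011-*, 11-10
[col 2] -0-11, -011-, 0-1-1, 00-1-
Prime implicants: -0-11, -011-, 0-1-1, 00-1-, 000-0, 1-110, 101-0, 11-10
PI chart (minterm → PIs covering it):
  0 | 000-0  (sole → essential)
  2 | 00-1-,000-0
  3 | -0-11,00-1-
  5 | 0-1-1  (sole → essential)
  6 | -011-,00-1-
  7 | -0-11,-011-,0-1-1,00-1-
  15 | 0-1-1  (sole → essential)
  19 | -0-11  (sole → essential)
  20 | 101-0  (sole → essential)
  22 | -011-,1-110,101-0
  26 | 11-10  (sole → essential)
  30 | 1-110,11-10
Essential prime implicants: -0-11, 0-1-1, 000-0, 101-0, 11-10
Petrick residual → -011-
Minimum SOP uses 6 PIs: b'de + b'cd + a'ce + a'b'c'e' + ab'ce' + abde'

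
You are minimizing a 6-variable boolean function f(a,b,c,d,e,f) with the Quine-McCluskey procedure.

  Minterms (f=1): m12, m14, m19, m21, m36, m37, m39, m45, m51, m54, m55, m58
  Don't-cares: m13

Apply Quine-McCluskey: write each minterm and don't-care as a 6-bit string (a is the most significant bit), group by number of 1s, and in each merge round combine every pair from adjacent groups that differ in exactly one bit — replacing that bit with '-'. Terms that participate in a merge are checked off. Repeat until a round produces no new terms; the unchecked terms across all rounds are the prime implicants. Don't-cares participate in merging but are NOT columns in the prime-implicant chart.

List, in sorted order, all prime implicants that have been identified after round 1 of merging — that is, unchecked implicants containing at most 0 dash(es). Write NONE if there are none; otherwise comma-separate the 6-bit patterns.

010101, 111010

size-2^0 implicants → 001100(✓)  001101(✓)  001110(✓)  010011(✓)  010101  100100(✓)  100101(✓)  100111(✓)  101101(✓)  110011(✓)  110110(✓)  110111(✓)  111010
size-2^1 implicants → -01101  -10011  0011-0  00110-  1-0111  10-101  1001-1  10010-  110-11  11011-
Unchecked terms (primes): -01101, -10011, 0011-0, 00110-, 010101, 1-0111, 10-101, 1001-1, 10010-, 110-11, 11011-, 111010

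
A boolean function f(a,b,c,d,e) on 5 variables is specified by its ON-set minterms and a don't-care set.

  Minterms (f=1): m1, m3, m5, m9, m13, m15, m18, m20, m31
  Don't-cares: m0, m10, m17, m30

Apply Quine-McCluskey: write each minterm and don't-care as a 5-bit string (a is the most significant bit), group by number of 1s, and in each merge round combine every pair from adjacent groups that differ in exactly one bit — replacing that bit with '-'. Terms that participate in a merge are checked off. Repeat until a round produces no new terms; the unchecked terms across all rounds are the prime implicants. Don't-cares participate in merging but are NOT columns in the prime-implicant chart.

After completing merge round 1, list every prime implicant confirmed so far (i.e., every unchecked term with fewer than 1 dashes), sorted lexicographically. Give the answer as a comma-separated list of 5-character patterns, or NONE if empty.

01010, 10010, 10100

[col 0] 00000*, 00001*, 00011*, 00101*, 01001*, 01010, 01101*, 01111*, 10001*, 10010, 10100, 11110*, 11111*
[col 1] -0001, -1111, 0-001*, 0-101*, 00-01*, 000-1, 0000-, 01-01*, 011-1, 1111-
[col 2] 0--01
Prime implicants: -0001, -1111, 0--01, 000-1, 0000-, 01010, 011-1, 10010, 10100, 1111-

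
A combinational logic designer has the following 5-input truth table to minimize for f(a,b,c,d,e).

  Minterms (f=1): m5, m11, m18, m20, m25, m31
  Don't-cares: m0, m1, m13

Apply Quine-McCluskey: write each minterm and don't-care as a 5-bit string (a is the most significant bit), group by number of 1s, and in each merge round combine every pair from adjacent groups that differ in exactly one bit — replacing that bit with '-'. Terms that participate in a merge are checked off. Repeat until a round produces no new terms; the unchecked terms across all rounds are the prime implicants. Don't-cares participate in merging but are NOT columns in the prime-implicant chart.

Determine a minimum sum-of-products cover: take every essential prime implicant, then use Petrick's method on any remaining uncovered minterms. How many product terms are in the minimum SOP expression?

size-2^0 implicants → 00000(✓)  00001(✓)  00101(✓)  01011  01101(✓)  10010  10100  11001  11111
size-2^1 implicants → 0-101  00-01  0000-
Unchecked terms (primes): 0-101, 00-01, 0000-, 01011, 10010, 10100, 11001, 11111
Minterm coverage:
  m5 ⊆ 0-101,00-01
  m11 ⊆ 01011 [E]
  m18 ⊆ 10010 [E]
  m20 ⊆ 10100 [E]
  m25 ⊆ 11001 [E]
  m31 ⊆ 11111 [E]
E = {01011, 10010, 10100, 11001, 11111}
Petrick residual → 0-101
Cover = a'cd'e + a'bc'de + ab'c'de' + ab'cd'e' + abc'd'e + abcde  |cover|=6

6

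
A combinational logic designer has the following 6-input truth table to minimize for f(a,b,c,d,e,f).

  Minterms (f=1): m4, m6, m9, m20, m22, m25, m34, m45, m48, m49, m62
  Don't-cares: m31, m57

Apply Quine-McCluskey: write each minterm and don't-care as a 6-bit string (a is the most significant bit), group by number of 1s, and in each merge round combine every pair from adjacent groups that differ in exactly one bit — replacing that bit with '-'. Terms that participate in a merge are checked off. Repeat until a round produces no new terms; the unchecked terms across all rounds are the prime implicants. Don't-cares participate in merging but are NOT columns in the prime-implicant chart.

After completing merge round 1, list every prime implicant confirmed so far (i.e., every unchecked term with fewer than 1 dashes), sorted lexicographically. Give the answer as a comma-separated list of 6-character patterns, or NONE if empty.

011111, 100010, 101101, 111110

[col 0] 000100*, 000110*, 001001*, 010100*, 010110*, 011001*, 011111, 100010, 101101, 110000*, 110001*, 111001*, 111110
[col 1] -11001, 0-0100*, 0-0110*, 0-1001, 0001-0*, 0101-0*, 11-001, 11000-
[col 2] 0-01-0
Prime implicants: -11001, 0-01-0, 0-1001, 011111, 100010, 101101, 11-001, 11000-, 111110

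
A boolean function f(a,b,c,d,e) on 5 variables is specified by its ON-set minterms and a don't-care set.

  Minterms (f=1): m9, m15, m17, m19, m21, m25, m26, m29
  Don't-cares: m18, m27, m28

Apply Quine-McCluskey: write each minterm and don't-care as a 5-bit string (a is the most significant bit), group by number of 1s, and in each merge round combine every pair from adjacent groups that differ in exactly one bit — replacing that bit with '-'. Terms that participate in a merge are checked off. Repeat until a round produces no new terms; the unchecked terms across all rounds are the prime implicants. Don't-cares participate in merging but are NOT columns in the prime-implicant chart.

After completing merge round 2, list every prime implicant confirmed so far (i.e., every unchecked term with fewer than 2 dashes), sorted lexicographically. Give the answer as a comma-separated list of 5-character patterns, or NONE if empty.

size-2^0 implicants → 01001(✓)  01111  10001(✓)  10010(✓)  10011(✓)  10101(✓)  11001(✓)  11010(✓)  11011(✓)  11100(✓)  11101(✓)
size-2^1 implicants → -1001  1-001(✓)  1-010(✓)  1-011(✓)  1-101(✓)  10-01(✓)  100-1(✓)  1001-(✓)  11-01(✓)  110-1(✓)  1101-(✓)  1110-
size-2^2 implicants → 1--01  1-0-1  1-01-
Unchecked terms (primes): -1001, 01111, 1--01, 1-0-1, 1-01-, 1110-

-1001, 01111, 1110-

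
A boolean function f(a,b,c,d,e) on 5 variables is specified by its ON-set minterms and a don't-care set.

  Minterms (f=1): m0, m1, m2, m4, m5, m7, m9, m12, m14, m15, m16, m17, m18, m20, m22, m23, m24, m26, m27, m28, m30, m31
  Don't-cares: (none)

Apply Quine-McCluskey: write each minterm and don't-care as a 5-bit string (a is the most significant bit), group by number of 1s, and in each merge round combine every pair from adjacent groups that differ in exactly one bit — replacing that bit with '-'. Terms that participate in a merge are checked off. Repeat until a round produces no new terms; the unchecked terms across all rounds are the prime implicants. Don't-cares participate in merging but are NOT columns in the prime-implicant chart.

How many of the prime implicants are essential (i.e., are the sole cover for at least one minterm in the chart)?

5

Round 0: 00000✓ 00001✓ 00010✓ 00100✓ 00101✓ 00111✓ 01001✓ 01100✓ 01110✓ 01111✓ 10000✓ 10001✓ 10010✓ 10100✓ 10110✓ 10111✓ 11000✓ 11010✓ 11011✓ 11100✓ 11110✓ 11111✓
Round 1: -0000✓ -0001✓ -0010✓ -0100✓ -0111✓ -1100✓ -1110✓ -1111✓ 0-001 0-100✓ 0-111✓ 00-00✓ 00-01✓ 000-0✓ 0000-✓ 001-1 0010-✓ 011-0✓ 0111-✓ 1-000✓ 1-010✓ 1-100✓ 1-110✓ 1-111✓ 10-00✓ 10-10✓ 100-0✓ 1000-✓ 101-0✓ 1011-✓ 11-00✓ 11-10✓ 11-11✓ 110-0✓ 1101-✓ 111-0✓ 1111-✓
Round 2: --100 --111 -0-00 -00-0 -000- -11-0 -111- 00-0- 1--00✓ 1--10✓ 1-0-0✓ 1-1-0✓ 1-11- 10--0✓ 11--0✓ 11-1-
Round 3: 1---0
PIs = {--100, --111, -0-00, -00-0, -000-, -11-0, -111-, 0-001, 00-0-, 001-1, 1---0, 1-11-, 11-1-}
Coverage chart:
  m0: -0-00,-00-0,-000-,00-0-
  m1: -000-,0-001,00-0-
  m2: -00-0 ←essential
  m4: --100,-0-00,00-0-
  m5: 00-0-,001-1
  m7: --111,001-1
  m9: 0-001 ←essential
  m12: --100,-11-0
  m14: -11-0,-111-
  m15: --111,-111-
  m16: -0-00,-00-0,-000-,1---0
  m17: -000- ←essential
  m18: -00-0,1---0
  m20: --100,-0-00,1---0
  m22: 1---0,1-11-
  m23: --111,1-11-
  m24: 1---0 ←essential
  m26: 1---0,11-1-
  m27: 11-1- ←essential
  m28: --100,-11-0,1---0
  m30: -11-0,-111-,1---0,1-11-,11-1-
  m31: --111,-111-,1-11-,11-1-
Essential: -00-0, -000-, 0-001, 1---0, 11-1-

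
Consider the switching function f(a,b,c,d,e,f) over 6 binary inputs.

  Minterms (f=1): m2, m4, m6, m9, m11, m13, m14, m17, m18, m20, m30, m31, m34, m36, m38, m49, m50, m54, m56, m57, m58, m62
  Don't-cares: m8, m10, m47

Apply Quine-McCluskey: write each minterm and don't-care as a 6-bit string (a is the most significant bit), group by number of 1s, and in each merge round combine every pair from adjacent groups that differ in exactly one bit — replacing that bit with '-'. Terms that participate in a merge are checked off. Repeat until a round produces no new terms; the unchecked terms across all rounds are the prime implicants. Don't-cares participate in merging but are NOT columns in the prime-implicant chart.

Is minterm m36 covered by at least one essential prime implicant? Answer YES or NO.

YES

[col 0] 000010*, 000100*, 000110*, 001000*, 001001*, 001010*, 001011*, 001101*, 001110*, 010001*, 010010*, 010100*, 011110*, 011111*, 100010*, 100100*, 100110*, 101111, 110001*, 110010*, 110110*, 111000*, 111001*, 111010*, 111110*
[col 1] -00010*, -00100*, -00110*, -10001, -10010*, -11110, 0-0010*, 0-0100, 0-1110, 00-010*, 00-110*, 000-10*, 0001-0*, 001-01, 001-10*, 0010-0*, 0010-1*, 00100-*, 00101-*, 01111-, 1-0010*, 1-0110*, 100-10*, 1001-0*, 11-001, 11-010*, 11-110*, 110-10*, 111-10*, 1110-0, 11100-
[col 2] --0010, -00-10, -001-0, 00--10, 0010--, 1-0-10, 11--10
Prime implicants: --0010, -00-10, -001-0, -10001, -11110, 0-0100, 0-1110, 00--10, 001-01, 0010--, 01111-, 1-0-10, 101111, 11--10, 11-001, 1110-0, 11100-
PI chart (minterm → PIs covering it):
  2 | --0010,-00-10,00--10
  4 | -001-0,0-0100
  6 | -00-10,-001-0,00--10
  9 | 001-01,0010--
  11 | 0010--  (sole → essential)
  13 | 001-01  (sole → essential)
  14 | 0-1110,00--10
  17 | -10001  (sole → essential)
  18 | --0010  (sole → essential)
  20 | 0-0100  (sole → essential)
  30 | -11110,0-1110,01111-
  31 | 01111-  (sole → essential)
  34 | --0010,-00-10,1-0-10
  36 | -001-0  (sole → essential)
  38 | -00-10,-001-0,1-0-10
  49 | -10001,11-001
  50 | --0010,1-0-10,11--10
  54 | 1-0-10,11--10
  56 | 1110-0,11100-
  57 | 11-001,11100-
  58 | 11--10,1110-0
  62 | -11110,11--10
Essential prime implicants: --0010, -001-0, -10001, 0-0100, 001-01, 0010--, 01111-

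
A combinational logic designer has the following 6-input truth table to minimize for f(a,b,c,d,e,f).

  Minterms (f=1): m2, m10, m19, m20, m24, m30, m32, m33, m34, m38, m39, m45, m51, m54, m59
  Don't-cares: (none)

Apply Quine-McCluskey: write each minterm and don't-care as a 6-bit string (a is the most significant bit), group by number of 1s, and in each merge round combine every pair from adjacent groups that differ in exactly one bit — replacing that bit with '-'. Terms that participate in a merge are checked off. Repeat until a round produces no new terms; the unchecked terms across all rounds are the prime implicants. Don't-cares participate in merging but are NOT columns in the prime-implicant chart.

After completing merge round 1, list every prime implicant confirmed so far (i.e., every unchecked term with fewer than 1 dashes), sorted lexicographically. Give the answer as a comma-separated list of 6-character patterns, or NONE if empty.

size-2^0 implicants → 000010(✓)  001010(✓)  010011(✓)  010100  011000  011110  100000(✓)  100001(✓)  100010(✓)  100110(✓)  100111(✓)  101101  110011(✓)  110110(✓)  111011(✓)
size-2^1 implicants → -00010  -10011  00-010  1-0110  100-10  1000-0  10000-  10011-  11-011
Unchecked terms (primes): -00010, -10011, 00-010, 010100, 011000, 011110, 1-0110, 100-10, 1000-0, 10000-, 10011-, 101101, 11-011

010100, 011000, 011110, 101101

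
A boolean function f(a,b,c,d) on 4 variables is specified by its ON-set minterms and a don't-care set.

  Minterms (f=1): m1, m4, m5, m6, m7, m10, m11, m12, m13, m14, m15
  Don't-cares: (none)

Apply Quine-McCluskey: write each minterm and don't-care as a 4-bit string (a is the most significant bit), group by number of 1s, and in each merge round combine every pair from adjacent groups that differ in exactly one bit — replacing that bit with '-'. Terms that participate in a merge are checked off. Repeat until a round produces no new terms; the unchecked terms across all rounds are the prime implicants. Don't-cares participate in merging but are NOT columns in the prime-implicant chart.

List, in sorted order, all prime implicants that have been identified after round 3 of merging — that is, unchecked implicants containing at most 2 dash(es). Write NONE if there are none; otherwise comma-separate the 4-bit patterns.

0-01, 1-1-

size-2^0 implicants → 0001(✓)  0100(✓)  0101(✓)  0110(✓)  0111(✓)  1010(✓)  1011(✓)  1100(✓)  1101(✓)  1110(✓)  1111(✓)
size-2^1 implicants → -100(✓)  -101(✓)  -110(✓)  -111(✓)  0-01  01-0(✓)  01-1(✓)  010-(✓)  011-(✓)  1-10(✓)  1-11(✓)  101-(✓)  11-0(✓)  11-1(✓)  110-(✓)  111-(✓)
size-2^2 implicants → -1-0(✓)  -1-1(✓)  -10-(✓)  -11-(✓)  01--(✓)  1-1-  11--(✓)
size-2^3 implicants → -1--
Unchecked terms (primes): -1--, 0-01, 1-1-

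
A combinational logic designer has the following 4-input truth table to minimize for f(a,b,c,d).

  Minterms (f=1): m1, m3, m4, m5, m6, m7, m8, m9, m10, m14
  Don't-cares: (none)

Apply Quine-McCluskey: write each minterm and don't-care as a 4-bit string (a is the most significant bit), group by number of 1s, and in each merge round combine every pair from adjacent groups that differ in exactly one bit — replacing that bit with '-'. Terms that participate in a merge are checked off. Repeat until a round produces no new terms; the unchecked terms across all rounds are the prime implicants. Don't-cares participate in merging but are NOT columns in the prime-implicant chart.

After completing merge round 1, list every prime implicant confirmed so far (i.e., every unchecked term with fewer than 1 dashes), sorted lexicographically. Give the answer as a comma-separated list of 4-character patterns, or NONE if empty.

NONE

[col 0] 0001*, 0011*, 0100*, 0101*, 0110*, 0111*, 1000*, 1001*, 1010*, 1110*
[col 1] -001, -110, 0-01*, 0-11*, 00-1*, 01-0*, 01-1*, 010-*, 011-*, 1-10, 10-0, 100-
[col 2] 0--1, 01--
Prime implicants: -001, -110, 0--1, 01--, 1-10, 10-0, 100-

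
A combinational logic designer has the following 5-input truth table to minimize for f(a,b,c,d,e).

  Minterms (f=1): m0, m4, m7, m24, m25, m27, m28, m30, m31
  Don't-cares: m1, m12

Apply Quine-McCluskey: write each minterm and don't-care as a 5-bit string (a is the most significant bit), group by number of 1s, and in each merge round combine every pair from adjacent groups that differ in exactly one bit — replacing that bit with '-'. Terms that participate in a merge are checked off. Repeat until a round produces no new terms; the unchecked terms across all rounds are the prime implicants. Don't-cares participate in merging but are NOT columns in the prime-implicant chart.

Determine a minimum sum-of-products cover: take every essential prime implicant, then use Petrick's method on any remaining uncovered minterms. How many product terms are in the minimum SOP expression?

5

Round 0: 00000✓ 00001✓ 00100✓ 00111 01100✓ 11000✓ 11001✓ 11011✓ 11100✓ 11110✓ 11111✓
Round 1: -1100 0-100 00-00 0000- 11-00 11-11 110-1 1100- 111-0 1111-
PIs = {-1100, 0-100, 00-00, 0000-, 00111, 11-00, 11-11, 110-1, 1100-, 111-0, 1111-}
Coverage chart:
  m0: 00-00,0000-
  m4: 0-100,00-00
  m7: 00111 ←essential
  m24: 11-00,1100-
  m25: 110-1,1100-
  m27: 11-11,110-1
  m28: -1100,11-00,111-0
  m30: 111-0,1111-
  m31: 11-11,1111-
Essential: 00111
Petrick residual → 00-00, 11-00, 110-1, 1111-
Min cover (5 terms): a'b'd'e' + a'b'cde + abd'e' + abc'e + abcd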